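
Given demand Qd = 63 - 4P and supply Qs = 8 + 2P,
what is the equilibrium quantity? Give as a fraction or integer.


First find equilibrium price:
63 - 4P = 8 + 2P
P* = 55/6 = 55/6
Then substitute into demand:
Q* = 63 - 4 * 55/6 = 79/3

79/3


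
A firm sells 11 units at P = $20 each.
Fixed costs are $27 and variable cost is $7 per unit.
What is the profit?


Total Revenue = P * Q = 20 * 11 = $220
Total Cost = FC + VC*Q = 27 + 7*11 = $104
Profit = TR - TC = 220 - 104 = $116

$116


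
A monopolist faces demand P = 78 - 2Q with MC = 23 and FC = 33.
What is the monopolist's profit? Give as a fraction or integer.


MR = MC: 78 - 4Q = 23
Q* = 55/4
P* = 78 - 2*55/4 = 101/2
Profit = (P* - MC)*Q* - FC
= (101/2 - 23)*55/4 - 33
= 55/2*55/4 - 33
= 3025/8 - 33 = 2761/8

2761/8


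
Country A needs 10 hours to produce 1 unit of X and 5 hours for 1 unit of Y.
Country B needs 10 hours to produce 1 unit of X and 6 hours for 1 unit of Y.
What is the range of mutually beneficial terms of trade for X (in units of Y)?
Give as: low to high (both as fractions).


Opportunity cost of X for Country A = hours_X / hours_Y = 10/5 = 2 units of Y
Opportunity cost of X for Country B = hours_X / hours_Y = 10/6 = 5/3 units of Y
Terms of trade must be between the two opportunity costs.
Range: 5/3 to 2

5/3 to 2


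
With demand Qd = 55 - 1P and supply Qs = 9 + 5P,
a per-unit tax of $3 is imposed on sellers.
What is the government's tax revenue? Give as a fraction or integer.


With tax on sellers, new supply: Qs' = 9 + 5(P - 3)
= 5P - 6
New equilibrium quantity:
Q_new = 269/6
Tax revenue = tax * Q_new = 3 * 269/6 = 269/2

269/2


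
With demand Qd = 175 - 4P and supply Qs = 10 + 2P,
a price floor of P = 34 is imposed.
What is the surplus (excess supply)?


At P = 34:
Qd = 175 - 4*34 = 39
Qs = 10 + 2*34 = 78
Surplus = Qs - Qd = 78 - 39 = 39

39


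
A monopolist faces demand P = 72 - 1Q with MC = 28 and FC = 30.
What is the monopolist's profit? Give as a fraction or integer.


MR = MC: 72 - 2Q = 28
Q* = 22
P* = 72 - 1*22 = 50
Profit = (P* - MC)*Q* - FC
= (50 - 28)*22 - 30
= 22*22 - 30
= 484 - 30 = 454

454


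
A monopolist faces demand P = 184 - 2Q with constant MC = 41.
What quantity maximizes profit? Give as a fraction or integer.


TR = P*Q = (184 - 2Q)Q = 184Q - 2Q^2
MR = dTR/dQ = 184 - 4Q
Set MR = MC:
184 - 4Q = 41
143 = 4Q
Q* = 143/4 = 143/4

143/4


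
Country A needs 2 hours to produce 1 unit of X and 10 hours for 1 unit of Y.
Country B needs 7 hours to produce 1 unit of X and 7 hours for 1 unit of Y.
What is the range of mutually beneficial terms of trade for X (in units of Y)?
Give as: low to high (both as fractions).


Opportunity cost of X for Country A = hours_X / hours_Y = 2/10 = 1/5 units of Y
Opportunity cost of X for Country B = hours_X / hours_Y = 7/7 = 1 units of Y
Terms of trade must be between the two opportunity costs.
Range: 1/5 to 1

1/5 to 1


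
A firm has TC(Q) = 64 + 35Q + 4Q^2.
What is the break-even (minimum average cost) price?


AC(Q) = 64/Q + 35 + 4Q
To minimize: dAC/dQ = -64/Q^2 + 4 = 0
Q^2 = 64/4 = 16
Q* = 4
Min AC = 64/4 + 35 + 4*4
Min AC = 16 + 35 + 16 = 67

67


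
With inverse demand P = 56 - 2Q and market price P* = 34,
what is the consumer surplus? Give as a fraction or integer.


Maximum willingness to pay (at Q=0): P_max = 56
Quantity demanded at P* = 34:
Q* = (56 - 34)/2 = 11
CS = (1/2) * Q* * (P_max - P*)
CS = (1/2) * 11 * (56 - 34)
CS = (1/2) * 11 * 22 = 121

121


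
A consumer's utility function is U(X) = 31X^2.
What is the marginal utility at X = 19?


MU = dU/dX = 31*2*X^(2-1)
MU = 62*X^1
At X = 19:
MU = 62 * 19^1
MU = 62 * 19 = 1178

1178


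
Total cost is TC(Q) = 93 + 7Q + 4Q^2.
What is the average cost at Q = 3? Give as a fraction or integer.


TC(3) = 93 + 7*3 + 4*3^2
TC(3) = 93 + 21 + 36 = 150
AC = TC/Q = 150/3 = 50

50


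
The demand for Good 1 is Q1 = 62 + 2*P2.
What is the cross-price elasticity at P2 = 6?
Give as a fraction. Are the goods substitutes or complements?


dQ1/dP2 = 2
At P2 = 6: Q1 = 62 + 2*6 = 74
Exy = (dQ1/dP2)(P2/Q1) = 2 * 6 / 74 = 6/37
Since Exy > 0, the goods are substitutes.

6/37 (substitutes)


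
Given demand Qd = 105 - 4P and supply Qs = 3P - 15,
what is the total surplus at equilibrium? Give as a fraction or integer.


Find equilibrium: 105 - 4P = 3P - 15
105 + 15 = 7P
P* = 120/7 = 120/7
Q* = 3*120/7 - 15 = 255/7
Inverse demand: P = 105/4 - Q/4, so P_max = 105/4
Inverse supply: P = 5 + Q/3, so P_min = 5
CS = (1/2) * 255/7 * (105/4 - 120/7) = 65025/392
PS = (1/2) * 255/7 * (120/7 - 5) = 21675/98
TS = CS + PS = 65025/392 + 21675/98 = 21675/56

21675/56


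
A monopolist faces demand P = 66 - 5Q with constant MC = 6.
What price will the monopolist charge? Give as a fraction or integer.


MR = 66 - 10Q
Set MR = MC: 66 - 10Q = 6
Q* = 6
Substitute into demand:
P* = 66 - 5*6 = 36

36


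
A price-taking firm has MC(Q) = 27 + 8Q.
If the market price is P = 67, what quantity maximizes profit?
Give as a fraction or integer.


In perfect competition, profit is maximized where P = MC.
67 = 27 + 8Q
40 = 8Q
Q* = 40/8 = 5

5


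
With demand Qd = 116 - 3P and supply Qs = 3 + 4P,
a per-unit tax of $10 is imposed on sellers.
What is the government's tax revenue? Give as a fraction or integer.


With tax on sellers, new supply: Qs' = 3 + 4(P - 10)
= 4P - 37
New equilibrium quantity:
Q_new = 353/7
Tax revenue = tax * Q_new = 10 * 353/7 = 3530/7

3530/7


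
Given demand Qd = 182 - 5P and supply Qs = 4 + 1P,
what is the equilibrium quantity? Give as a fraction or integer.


First find equilibrium price:
182 - 5P = 4 + 1P
P* = 178/6 = 89/3
Then substitute into demand:
Q* = 182 - 5 * 89/3 = 101/3

101/3


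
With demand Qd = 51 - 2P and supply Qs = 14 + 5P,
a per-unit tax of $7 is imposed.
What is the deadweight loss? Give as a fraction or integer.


Pre-tax equilibrium quantity: Q* = 283/7
Post-tax equilibrium quantity: Q_tax = 213/7
Reduction in quantity: Q* - Q_tax = 10
DWL = (1/2) * tax * (Q* - Q_tax)
DWL = (1/2) * 7 * 10 = 35

35


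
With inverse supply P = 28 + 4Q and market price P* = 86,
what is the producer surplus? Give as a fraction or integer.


Minimum supply price (at Q=0): P_min = 28
Quantity supplied at P* = 86:
Q* = (86 - 28)/4 = 29/2
PS = (1/2) * Q* * (P* - P_min)
PS = (1/2) * 29/2 * (86 - 28)
PS = (1/2) * 29/2 * 58 = 841/2

841/2


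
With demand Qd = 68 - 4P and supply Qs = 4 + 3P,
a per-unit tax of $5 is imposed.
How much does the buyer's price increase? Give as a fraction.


With a per-unit tax, the buyer's price increase depends on relative slopes.
Supply slope: d = 3, Demand slope: b = 4
Buyer's price increase = d * tax / (b + d)
= 3 * 5 / (4 + 3)
= 15 / 7 = 15/7

15/7


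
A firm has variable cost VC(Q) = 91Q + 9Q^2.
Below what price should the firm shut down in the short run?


AVC(Q) = VC(Q)/Q = 91 + 9Q
AVC is increasing in Q, so minimum AVC is at Q -> 0+.
Min AVC = 91
The firm should shut down if P < 91.

91


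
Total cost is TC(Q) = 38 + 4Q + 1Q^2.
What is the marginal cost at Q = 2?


MC = dTC/dQ = 4 + 2*1*Q
At Q = 2:
MC = 4 + 2*2
MC = 4 + 4 = 8

8


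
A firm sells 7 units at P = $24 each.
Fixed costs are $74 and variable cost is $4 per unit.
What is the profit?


Total Revenue = P * Q = 24 * 7 = $168
Total Cost = FC + VC*Q = 74 + 4*7 = $102
Profit = TR - TC = 168 - 102 = $66

$66


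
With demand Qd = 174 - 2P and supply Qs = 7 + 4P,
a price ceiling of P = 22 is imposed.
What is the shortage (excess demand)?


At P = 22:
Qd = 174 - 2*22 = 130
Qs = 7 + 4*22 = 95
Shortage = Qd - Qs = 130 - 95 = 35

35


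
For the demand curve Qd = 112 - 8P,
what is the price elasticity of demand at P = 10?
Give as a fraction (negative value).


dQ/dP = -8
At P = 10: Q = 112 - 8*10 = 32
E = (dQ/dP)(P/Q) = (-8)(10/32) = -5/2

-5/2


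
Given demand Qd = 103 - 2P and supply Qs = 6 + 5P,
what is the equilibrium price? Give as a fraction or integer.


At equilibrium, Qd = Qs.
103 - 2P = 6 + 5P
103 - 6 = 2P + 5P
97 = 7P
P* = 97/7 = 97/7

97/7


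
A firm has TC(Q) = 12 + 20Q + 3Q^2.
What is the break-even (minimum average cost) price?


AC(Q) = 12/Q + 20 + 3Q
To minimize: dAC/dQ = -12/Q^2 + 3 = 0
Q^2 = 12/3 = 4
Q* = 2
Min AC = 12/2 + 20 + 3*2
Min AC = 6 + 20 + 6 = 32

32


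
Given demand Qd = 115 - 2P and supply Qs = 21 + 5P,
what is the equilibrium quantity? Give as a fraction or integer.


First find equilibrium price:
115 - 2P = 21 + 5P
P* = 94/7 = 94/7
Then substitute into demand:
Q* = 115 - 2 * 94/7 = 617/7

617/7


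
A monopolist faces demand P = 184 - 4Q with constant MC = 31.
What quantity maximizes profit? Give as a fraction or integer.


TR = P*Q = (184 - 4Q)Q = 184Q - 4Q^2
MR = dTR/dQ = 184 - 8Q
Set MR = MC:
184 - 8Q = 31
153 = 8Q
Q* = 153/8 = 153/8

153/8


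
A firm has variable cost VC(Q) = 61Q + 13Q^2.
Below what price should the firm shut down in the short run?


AVC(Q) = VC(Q)/Q = 61 + 13Q
AVC is increasing in Q, so minimum AVC is at Q -> 0+.
Min AVC = 61
The firm should shut down if P < 61.

61


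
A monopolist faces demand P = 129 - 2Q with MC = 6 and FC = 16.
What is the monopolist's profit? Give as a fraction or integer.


MR = MC: 129 - 4Q = 6
Q* = 123/4
P* = 129 - 2*123/4 = 135/2
Profit = (P* - MC)*Q* - FC
= (135/2 - 6)*123/4 - 16
= 123/2*123/4 - 16
= 15129/8 - 16 = 15001/8

15001/8


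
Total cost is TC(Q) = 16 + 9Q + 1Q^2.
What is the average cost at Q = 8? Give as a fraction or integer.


TC(8) = 16 + 9*8 + 1*8^2
TC(8) = 16 + 72 + 64 = 152
AC = TC/Q = 152/8 = 19

19


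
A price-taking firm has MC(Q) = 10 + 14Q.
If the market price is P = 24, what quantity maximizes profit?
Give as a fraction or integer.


In perfect competition, profit is maximized where P = MC.
24 = 10 + 14Q
14 = 14Q
Q* = 14/14 = 1

1


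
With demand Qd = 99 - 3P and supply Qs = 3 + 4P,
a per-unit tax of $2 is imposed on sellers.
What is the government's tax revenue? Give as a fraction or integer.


With tax on sellers, new supply: Qs' = 3 + 4(P - 2)
= 4P - 5
New equilibrium quantity:
Q_new = 381/7
Tax revenue = tax * Q_new = 2 * 381/7 = 762/7

762/7


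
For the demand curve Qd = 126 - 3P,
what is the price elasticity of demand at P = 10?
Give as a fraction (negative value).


dQ/dP = -3
At P = 10: Q = 126 - 3*10 = 96
E = (dQ/dP)(P/Q) = (-3)(10/96) = -5/16

-5/16


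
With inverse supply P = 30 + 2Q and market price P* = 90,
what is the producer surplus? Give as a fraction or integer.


Minimum supply price (at Q=0): P_min = 30
Quantity supplied at P* = 90:
Q* = (90 - 30)/2 = 30
PS = (1/2) * Q* * (P* - P_min)
PS = (1/2) * 30 * (90 - 30)
PS = (1/2) * 30 * 60 = 900

900


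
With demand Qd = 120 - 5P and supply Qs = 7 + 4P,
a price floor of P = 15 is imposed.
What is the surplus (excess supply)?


At P = 15:
Qd = 120 - 5*15 = 45
Qs = 7 + 4*15 = 67
Surplus = Qs - Qd = 67 - 45 = 22

22


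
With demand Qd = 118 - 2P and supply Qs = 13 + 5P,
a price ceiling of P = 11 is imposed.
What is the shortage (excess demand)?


At P = 11:
Qd = 118 - 2*11 = 96
Qs = 13 + 5*11 = 68
Shortage = Qd - Qs = 96 - 68 = 28

28


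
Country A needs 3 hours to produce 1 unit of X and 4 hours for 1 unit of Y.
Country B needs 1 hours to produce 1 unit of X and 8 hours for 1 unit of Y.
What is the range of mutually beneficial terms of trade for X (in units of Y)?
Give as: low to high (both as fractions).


Opportunity cost of X for Country A = hours_X / hours_Y = 3/4 = 3/4 units of Y
Opportunity cost of X for Country B = hours_X / hours_Y = 1/8 = 1/8 units of Y
Terms of trade must be between the two opportunity costs.
Range: 1/8 to 3/4

1/8 to 3/4


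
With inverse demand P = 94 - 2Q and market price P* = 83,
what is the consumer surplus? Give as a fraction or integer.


Maximum willingness to pay (at Q=0): P_max = 94
Quantity demanded at P* = 83:
Q* = (94 - 83)/2 = 11/2
CS = (1/2) * Q* * (P_max - P*)
CS = (1/2) * 11/2 * (94 - 83)
CS = (1/2) * 11/2 * 11 = 121/4

121/4


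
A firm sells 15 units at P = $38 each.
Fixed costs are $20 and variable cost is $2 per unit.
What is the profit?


Total Revenue = P * Q = 38 * 15 = $570
Total Cost = FC + VC*Q = 20 + 2*15 = $50
Profit = TR - TC = 570 - 50 = $520

$520


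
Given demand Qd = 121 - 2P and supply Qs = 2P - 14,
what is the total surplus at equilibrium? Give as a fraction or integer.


Find equilibrium: 121 - 2P = 2P - 14
121 + 14 = 4P
P* = 135/4 = 135/4
Q* = 2*135/4 - 14 = 107/2
Inverse demand: P = 121/2 - Q/2, so P_max = 121/2
Inverse supply: P = 7 + Q/2, so P_min = 7
CS = (1/2) * 107/2 * (121/2 - 135/4) = 11449/16
PS = (1/2) * 107/2 * (135/4 - 7) = 11449/16
TS = CS + PS = 11449/16 + 11449/16 = 11449/8

11449/8


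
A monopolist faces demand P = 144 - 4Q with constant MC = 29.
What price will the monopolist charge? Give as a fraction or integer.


MR = 144 - 8Q
Set MR = MC: 144 - 8Q = 29
Q* = 115/8
Substitute into demand:
P* = 144 - 4*115/8 = 173/2

173/2


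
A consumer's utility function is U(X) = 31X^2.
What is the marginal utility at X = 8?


MU = dU/dX = 31*2*X^(2-1)
MU = 62*X^1
At X = 8:
MU = 62 * 8^1
MU = 62 * 8 = 496

496


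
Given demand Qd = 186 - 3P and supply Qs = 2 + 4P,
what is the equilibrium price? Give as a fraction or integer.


At equilibrium, Qd = Qs.
186 - 3P = 2 + 4P
186 - 2 = 3P + 4P
184 = 7P
P* = 184/7 = 184/7

184/7


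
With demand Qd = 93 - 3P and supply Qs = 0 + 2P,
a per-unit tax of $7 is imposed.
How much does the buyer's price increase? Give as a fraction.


With a per-unit tax, the buyer's price increase depends on relative slopes.
Supply slope: d = 2, Demand slope: b = 3
Buyer's price increase = d * tax / (b + d)
= 2 * 7 / (3 + 2)
= 14 / 5 = 14/5

14/5


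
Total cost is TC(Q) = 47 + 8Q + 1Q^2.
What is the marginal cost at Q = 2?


MC = dTC/dQ = 8 + 2*1*Q
At Q = 2:
MC = 8 + 2*2
MC = 8 + 4 = 12

12


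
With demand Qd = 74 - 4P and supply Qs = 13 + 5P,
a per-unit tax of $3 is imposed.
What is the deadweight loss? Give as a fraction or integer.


Pre-tax equilibrium quantity: Q* = 422/9
Post-tax equilibrium quantity: Q_tax = 362/9
Reduction in quantity: Q* - Q_tax = 20/3
DWL = (1/2) * tax * (Q* - Q_tax)
DWL = (1/2) * 3 * 20/3 = 10

10


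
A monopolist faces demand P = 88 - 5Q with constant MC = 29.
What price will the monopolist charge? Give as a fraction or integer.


MR = 88 - 10Q
Set MR = MC: 88 - 10Q = 29
Q* = 59/10
Substitute into demand:
P* = 88 - 5*59/10 = 117/2

117/2


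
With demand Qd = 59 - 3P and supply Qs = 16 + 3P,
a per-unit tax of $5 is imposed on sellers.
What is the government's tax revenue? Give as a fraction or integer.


With tax on sellers, new supply: Qs' = 16 + 3(P - 5)
= 1 + 3P
New equilibrium quantity:
Q_new = 30
Tax revenue = tax * Q_new = 5 * 30 = 150

150


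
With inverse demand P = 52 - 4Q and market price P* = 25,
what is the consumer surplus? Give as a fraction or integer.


Maximum willingness to pay (at Q=0): P_max = 52
Quantity demanded at P* = 25:
Q* = (52 - 25)/4 = 27/4
CS = (1/2) * Q* * (P_max - P*)
CS = (1/2) * 27/4 * (52 - 25)
CS = (1/2) * 27/4 * 27 = 729/8

729/8


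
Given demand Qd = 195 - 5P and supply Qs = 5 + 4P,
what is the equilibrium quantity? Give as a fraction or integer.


First find equilibrium price:
195 - 5P = 5 + 4P
P* = 190/9 = 190/9
Then substitute into demand:
Q* = 195 - 5 * 190/9 = 805/9

805/9


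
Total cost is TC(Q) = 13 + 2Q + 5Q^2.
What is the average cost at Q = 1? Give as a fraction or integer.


TC(1) = 13 + 2*1 + 5*1^2
TC(1) = 13 + 2 + 5 = 20
AC = TC/Q = 20/1 = 20

20


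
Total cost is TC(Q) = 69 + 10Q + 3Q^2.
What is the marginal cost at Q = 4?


MC = dTC/dQ = 10 + 2*3*Q
At Q = 4:
MC = 10 + 6*4
MC = 10 + 24 = 34

34


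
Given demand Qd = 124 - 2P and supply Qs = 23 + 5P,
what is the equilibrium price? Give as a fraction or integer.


At equilibrium, Qd = Qs.
124 - 2P = 23 + 5P
124 - 23 = 2P + 5P
101 = 7P
P* = 101/7 = 101/7

101/7


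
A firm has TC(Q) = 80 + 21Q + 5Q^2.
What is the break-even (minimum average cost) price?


AC(Q) = 80/Q + 21 + 5Q
To minimize: dAC/dQ = -80/Q^2 + 5 = 0
Q^2 = 80/5 = 16
Q* = 4
Min AC = 80/4 + 21 + 5*4
Min AC = 20 + 21 + 20 = 61

61


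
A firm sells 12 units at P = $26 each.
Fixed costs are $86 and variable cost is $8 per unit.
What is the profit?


Total Revenue = P * Q = 26 * 12 = $312
Total Cost = FC + VC*Q = 86 + 8*12 = $182
Profit = TR - TC = 312 - 182 = $130

$130


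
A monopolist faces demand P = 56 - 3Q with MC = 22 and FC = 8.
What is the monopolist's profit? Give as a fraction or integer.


MR = MC: 56 - 6Q = 22
Q* = 17/3
P* = 56 - 3*17/3 = 39
Profit = (P* - MC)*Q* - FC
= (39 - 22)*17/3 - 8
= 17*17/3 - 8
= 289/3 - 8 = 265/3

265/3


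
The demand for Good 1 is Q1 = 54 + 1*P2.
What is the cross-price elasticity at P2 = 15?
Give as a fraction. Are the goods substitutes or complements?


dQ1/dP2 = 1
At P2 = 15: Q1 = 54 + 1*15 = 69
Exy = (dQ1/dP2)(P2/Q1) = 1 * 15 / 69 = 5/23
Since Exy > 0, the goods are substitutes.

5/23 (substitutes)


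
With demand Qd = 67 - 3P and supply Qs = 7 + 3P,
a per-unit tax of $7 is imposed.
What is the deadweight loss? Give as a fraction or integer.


Pre-tax equilibrium quantity: Q* = 37
Post-tax equilibrium quantity: Q_tax = 53/2
Reduction in quantity: Q* - Q_tax = 21/2
DWL = (1/2) * tax * (Q* - Q_tax)
DWL = (1/2) * 7 * 21/2 = 147/4

147/4


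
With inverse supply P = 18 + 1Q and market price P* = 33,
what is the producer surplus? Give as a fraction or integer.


Minimum supply price (at Q=0): P_min = 18
Quantity supplied at P* = 33:
Q* = (33 - 18)/1 = 15
PS = (1/2) * Q* * (P* - P_min)
PS = (1/2) * 15 * (33 - 18)
PS = (1/2) * 15 * 15 = 225/2

225/2


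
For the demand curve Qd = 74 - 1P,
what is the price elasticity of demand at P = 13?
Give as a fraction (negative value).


dQ/dP = -1
At P = 13: Q = 74 - 1*13 = 61
E = (dQ/dP)(P/Q) = (-1)(13/61) = -13/61

-13/61


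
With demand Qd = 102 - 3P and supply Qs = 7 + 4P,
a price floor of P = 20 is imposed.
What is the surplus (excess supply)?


At P = 20:
Qd = 102 - 3*20 = 42
Qs = 7 + 4*20 = 87
Surplus = Qs - Qd = 87 - 42 = 45

45


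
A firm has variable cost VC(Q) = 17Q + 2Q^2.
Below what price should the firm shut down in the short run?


AVC(Q) = VC(Q)/Q = 17 + 2Q
AVC is increasing in Q, so minimum AVC is at Q -> 0+.
Min AVC = 17
The firm should shut down if P < 17.

17


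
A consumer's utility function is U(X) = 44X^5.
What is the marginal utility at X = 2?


MU = dU/dX = 44*5*X^(5-1)
MU = 220*X^4
At X = 2:
MU = 220 * 2^4
MU = 220 * 16 = 3520

3520


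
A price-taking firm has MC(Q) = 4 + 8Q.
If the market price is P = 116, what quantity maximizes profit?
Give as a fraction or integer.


In perfect competition, profit is maximized where P = MC.
116 = 4 + 8Q
112 = 8Q
Q* = 112/8 = 14

14


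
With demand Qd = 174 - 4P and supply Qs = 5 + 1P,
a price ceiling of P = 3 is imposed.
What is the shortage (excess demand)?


At P = 3:
Qd = 174 - 4*3 = 162
Qs = 5 + 1*3 = 8
Shortage = Qd - Qs = 162 - 8 = 154

154


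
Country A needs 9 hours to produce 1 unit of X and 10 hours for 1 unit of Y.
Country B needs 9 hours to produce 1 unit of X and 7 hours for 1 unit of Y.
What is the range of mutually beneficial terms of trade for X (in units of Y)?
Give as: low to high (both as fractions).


Opportunity cost of X for Country A = hours_X / hours_Y = 9/10 = 9/10 units of Y
Opportunity cost of X for Country B = hours_X / hours_Y = 9/7 = 9/7 units of Y
Terms of trade must be between the two opportunity costs.
Range: 9/10 to 9/7

9/10 to 9/7


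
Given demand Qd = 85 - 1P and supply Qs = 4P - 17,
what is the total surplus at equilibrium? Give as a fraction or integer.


Find equilibrium: 85 - 1P = 4P - 17
85 + 17 = 5P
P* = 102/5 = 102/5
Q* = 4*102/5 - 17 = 323/5
Inverse demand: P = 85 - Q/1, so P_max = 85
Inverse supply: P = 17/4 + Q/4, so P_min = 17/4
CS = (1/2) * 323/5 * (85 - 102/5) = 104329/50
PS = (1/2) * 323/5 * (102/5 - 17/4) = 104329/200
TS = CS + PS = 104329/50 + 104329/200 = 104329/40

104329/40


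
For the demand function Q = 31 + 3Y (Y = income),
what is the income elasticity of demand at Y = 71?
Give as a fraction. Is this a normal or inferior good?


dQ/dY = 3
At Y = 71: Q = 31 + 3*71 = 244
Ey = (dQ/dY)(Y/Q) = 3 * 71 / 244 = 213/244
Since Ey > 0, this is a normal good.

213/244 (normal good)


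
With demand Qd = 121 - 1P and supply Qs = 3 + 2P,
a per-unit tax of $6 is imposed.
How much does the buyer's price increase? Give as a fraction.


With a per-unit tax, the buyer's price increase depends on relative slopes.
Supply slope: d = 2, Demand slope: b = 1
Buyer's price increase = d * tax / (b + d)
= 2 * 6 / (1 + 2)
= 12 / 3 = 4

4


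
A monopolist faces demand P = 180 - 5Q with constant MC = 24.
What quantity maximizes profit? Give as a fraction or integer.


TR = P*Q = (180 - 5Q)Q = 180Q - 5Q^2
MR = dTR/dQ = 180 - 10Q
Set MR = MC:
180 - 10Q = 24
156 = 10Q
Q* = 156/10 = 78/5

78/5


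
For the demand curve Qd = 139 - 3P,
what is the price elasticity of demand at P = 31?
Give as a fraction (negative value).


dQ/dP = -3
At P = 31: Q = 139 - 3*31 = 46
E = (dQ/dP)(P/Q) = (-3)(31/46) = -93/46

-93/46


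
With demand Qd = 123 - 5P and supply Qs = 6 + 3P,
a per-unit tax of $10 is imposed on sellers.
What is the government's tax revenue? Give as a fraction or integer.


With tax on sellers, new supply: Qs' = 6 + 3(P - 10)
= 3P - 24
New equilibrium quantity:
Q_new = 249/8
Tax revenue = tax * Q_new = 10 * 249/8 = 1245/4

1245/4


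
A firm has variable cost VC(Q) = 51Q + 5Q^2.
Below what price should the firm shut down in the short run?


AVC(Q) = VC(Q)/Q = 51 + 5Q
AVC is increasing in Q, so minimum AVC is at Q -> 0+.
Min AVC = 51
The firm should shut down if P < 51.

51


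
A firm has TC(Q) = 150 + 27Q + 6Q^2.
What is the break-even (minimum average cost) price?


AC(Q) = 150/Q + 27 + 6Q
To minimize: dAC/dQ = -150/Q^2 + 6 = 0
Q^2 = 150/6 = 25
Q* = 5
Min AC = 150/5 + 27 + 6*5
Min AC = 30 + 27 + 30 = 87

87


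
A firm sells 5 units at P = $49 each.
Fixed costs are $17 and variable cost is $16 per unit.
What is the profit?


Total Revenue = P * Q = 49 * 5 = $245
Total Cost = FC + VC*Q = 17 + 16*5 = $97
Profit = TR - TC = 245 - 97 = $148

$148


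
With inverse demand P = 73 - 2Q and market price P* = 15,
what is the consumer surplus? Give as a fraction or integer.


Maximum willingness to pay (at Q=0): P_max = 73
Quantity demanded at P* = 15:
Q* = (73 - 15)/2 = 29
CS = (1/2) * Q* * (P_max - P*)
CS = (1/2) * 29 * (73 - 15)
CS = (1/2) * 29 * 58 = 841

841


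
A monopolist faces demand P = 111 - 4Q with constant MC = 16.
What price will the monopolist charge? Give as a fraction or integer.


MR = 111 - 8Q
Set MR = MC: 111 - 8Q = 16
Q* = 95/8
Substitute into demand:
P* = 111 - 4*95/8 = 127/2

127/2


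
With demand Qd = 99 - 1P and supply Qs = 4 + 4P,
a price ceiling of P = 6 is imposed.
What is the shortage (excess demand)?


At P = 6:
Qd = 99 - 1*6 = 93
Qs = 4 + 4*6 = 28
Shortage = Qd - Qs = 93 - 28 = 65

65


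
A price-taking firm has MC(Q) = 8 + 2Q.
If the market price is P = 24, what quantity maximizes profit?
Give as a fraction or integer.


In perfect competition, profit is maximized where P = MC.
24 = 8 + 2Q
16 = 2Q
Q* = 16/2 = 8

8


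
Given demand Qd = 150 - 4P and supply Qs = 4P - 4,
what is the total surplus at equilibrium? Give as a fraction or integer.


Find equilibrium: 150 - 4P = 4P - 4
150 + 4 = 8P
P* = 154/8 = 77/4
Q* = 4*77/4 - 4 = 73
Inverse demand: P = 75/2 - Q/4, so P_max = 75/2
Inverse supply: P = 1 + Q/4, so P_min = 1
CS = (1/2) * 73 * (75/2 - 77/4) = 5329/8
PS = (1/2) * 73 * (77/4 - 1) = 5329/8
TS = CS + PS = 5329/8 + 5329/8 = 5329/4

5329/4


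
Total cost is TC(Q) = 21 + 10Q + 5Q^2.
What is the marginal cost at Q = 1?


MC = dTC/dQ = 10 + 2*5*Q
At Q = 1:
MC = 10 + 10*1
MC = 10 + 10 = 20

20


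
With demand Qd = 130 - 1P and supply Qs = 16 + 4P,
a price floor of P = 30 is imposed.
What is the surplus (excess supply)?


At P = 30:
Qd = 130 - 1*30 = 100
Qs = 16 + 4*30 = 136
Surplus = Qs - Qd = 136 - 100 = 36

36


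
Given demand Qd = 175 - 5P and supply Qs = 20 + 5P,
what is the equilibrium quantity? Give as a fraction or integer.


First find equilibrium price:
175 - 5P = 20 + 5P
P* = 155/10 = 31/2
Then substitute into demand:
Q* = 175 - 5 * 31/2 = 195/2

195/2


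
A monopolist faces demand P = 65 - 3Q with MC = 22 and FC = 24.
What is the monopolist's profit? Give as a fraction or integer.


MR = MC: 65 - 6Q = 22
Q* = 43/6
P* = 65 - 3*43/6 = 87/2
Profit = (P* - MC)*Q* - FC
= (87/2 - 22)*43/6 - 24
= 43/2*43/6 - 24
= 1849/12 - 24 = 1561/12

1561/12


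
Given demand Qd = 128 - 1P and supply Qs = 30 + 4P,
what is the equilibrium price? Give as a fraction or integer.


At equilibrium, Qd = Qs.
128 - 1P = 30 + 4P
128 - 30 = 1P + 4P
98 = 5P
P* = 98/5 = 98/5

98/5


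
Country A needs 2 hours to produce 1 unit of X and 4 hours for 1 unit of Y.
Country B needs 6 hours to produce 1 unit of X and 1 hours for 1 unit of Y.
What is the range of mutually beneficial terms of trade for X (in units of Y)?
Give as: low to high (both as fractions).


Opportunity cost of X for Country A = hours_X / hours_Y = 2/4 = 1/2 units of Y
Opportunity cost of X for Country B = hours_X / hours_Y = 6/1 = 6 units of Y
Terms of trade must be between the two opportunity costs.
Range: 1/2 to 6

1/2 to 6


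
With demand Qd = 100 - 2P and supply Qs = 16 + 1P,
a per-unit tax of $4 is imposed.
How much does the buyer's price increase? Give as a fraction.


With a per-unit tax, the buyer's price increase depends on relative slopes.
Supply slope: d = 1, Demand slope: b = 2
Buyer's price increase = d * tax / (b + d)
= 1 * 4 / (2 + 1)
= 4 / 3 = 4/3

4/3


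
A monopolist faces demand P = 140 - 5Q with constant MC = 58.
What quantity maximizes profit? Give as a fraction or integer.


TR = P*Q = (140 - 5Q)Q = 140Q - 5Q^2
MR = dTR/dQ = 140 - 10Q
Set MR = MC:
140 - 10Q = 58
82 = 10Q
Q* = 82/10 = 41/5

41/5


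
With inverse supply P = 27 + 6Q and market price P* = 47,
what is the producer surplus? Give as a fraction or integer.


Minimum supply price (at Q=0): P_min = 27
Quantity supplied at P* = 47:
Q* = (47 - 27)/6 = 10/3
PS = (1/2) * Q* * (P* - P_min)
PS = (1/2) * 10/3 * (47 - 27)
PS = (1/2) * 10/3 * 20 = 100/3

100/3


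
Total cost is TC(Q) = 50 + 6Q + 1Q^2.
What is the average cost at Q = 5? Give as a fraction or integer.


TC(5) = 50 + 6*5 + 1*5^2
TC(5) = 50 + 30 + 25 = 105
AC = TC/Q = 105/5 = 21

21


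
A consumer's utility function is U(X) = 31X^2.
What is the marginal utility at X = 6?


MU = dU/dX = 31*2*X^(2-1)
MU = 62*X^1
At X = 6:
MU = 62 * 6^1
MU = 62 * 6 = 372

372


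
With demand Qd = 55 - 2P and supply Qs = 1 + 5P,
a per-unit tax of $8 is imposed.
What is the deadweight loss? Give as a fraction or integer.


Pre-tax equilibrium quantity: Q* = 277/7
Post-tax equilibrium quantity: Q_tax = 197/7
Reduction in quantity: Q* - Q_tax = 80/7
DWL = (1/2) * tax * (Q* - Q_tax)
DWL = (1/2) * 8 * 80/7 = 320/7

320/7


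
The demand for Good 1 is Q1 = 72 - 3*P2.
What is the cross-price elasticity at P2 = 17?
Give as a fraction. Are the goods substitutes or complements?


dQ1/dP2 = -3
At P2 = 17: Q1 = 72 - 3*17 = 21
Exy = (dQ1/dP2)(P2/Q1) = -3 * 17 / 21 = -17/7
Since Exy < 0, the goods are complements.

-17/7 (complements)


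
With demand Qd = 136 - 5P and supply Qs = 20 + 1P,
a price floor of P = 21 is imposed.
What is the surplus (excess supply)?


At P = 21:
Qd = 136 - 5*21 = 31
Qs = 20 + 1*21 = 41
Surplus = Qs - Qd = 41 - 31 = 10

10


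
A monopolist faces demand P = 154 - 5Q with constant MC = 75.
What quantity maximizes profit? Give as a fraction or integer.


TR = P*Q = (154 - 5Q)Q = 154Q - 5Q^2
MR = dTR/dQ = 154 - 10Q
Set MR = MC:
154 - 10Q = 75
79 = 10Q
Q* = 79/10 = 79/10

79/10


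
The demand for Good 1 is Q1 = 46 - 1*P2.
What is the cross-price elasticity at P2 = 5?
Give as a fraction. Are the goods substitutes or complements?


dQ1/dP2 = -1
At P2 = 5: Q1 = 46 - 1*5 = 41
Exy = (dQ1/dP2)(P2/Q1) = -1 * 5 / 41 = -5/41
Since Exy < 0, the goods are complements.

-5/41 (complements)


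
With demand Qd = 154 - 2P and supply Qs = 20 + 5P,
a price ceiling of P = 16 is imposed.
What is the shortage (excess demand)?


At P = 16:
Qd = 154 - 2*16 = 122
Qs = 20 + 5*16 = 100
Shortage = Qd - Qs = 122 - 100 = 22

22


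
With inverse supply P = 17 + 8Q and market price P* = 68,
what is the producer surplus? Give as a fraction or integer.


Minimum supply price (at Q=0): P_min = 17
Quantity supplied at P* = 68:
Q* = (68 - 17)/8 = 51/8
PS = (1/2) * Q* * (P* - P_min)
PS = (1/2) * 51/8 * (68 - 17)
PS = (1/2) * 51/8 * 51 = 2601/16

2601/16


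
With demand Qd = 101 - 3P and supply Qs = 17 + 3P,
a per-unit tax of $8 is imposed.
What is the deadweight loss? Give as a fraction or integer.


Pre-tax equilibrium quantity: Q* = 59
Post-tax equilibrium quantity: Q_tax = 47
Reduction in quantity: Q* - Q_tax = 12
DWL = (1/2) * tax * (Q* - Q_tax)
DWL = (1/2) * 8 * 12 = 48

48


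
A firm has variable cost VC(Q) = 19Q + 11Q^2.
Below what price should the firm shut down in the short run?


AVC(Q) = VC(Q)/Q = 19 + 11Q
AVC is increasing in Q, so minimum AVC is at Q -> 0+.
Min AVC = 19
The firm should shut down if P < 19.

19


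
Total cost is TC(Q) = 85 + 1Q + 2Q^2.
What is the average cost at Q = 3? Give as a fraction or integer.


TC(3) = 85 + 1*3 + 2*3^2
TC(3) = 85 + 3 + 18 = 106
AC = TC/Q = 106/3 = 106/3

106/3


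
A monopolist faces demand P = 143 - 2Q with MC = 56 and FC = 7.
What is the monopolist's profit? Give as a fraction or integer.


MR = MC: 143 - 4Q = 56
Q* = 87/4
P* = 143 - 2*87/4 = 199/2
Profit = (P* - MC)*Q* - FC
= (199/2 - 56)*87/4 - 7
= 87/2*87/4 - 7
= 7569/8 - 7 = 7513/8

7513/8


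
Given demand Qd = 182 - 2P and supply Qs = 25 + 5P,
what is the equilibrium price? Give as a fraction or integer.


At equilibrium, Qd = Qs.
182 - 2P = 25 + 5P
182 - 25 = 2P + 5P
157 = 7P
P* = 157/7 = 157/7

157/7


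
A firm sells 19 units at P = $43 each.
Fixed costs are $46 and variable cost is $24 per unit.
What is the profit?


Total Revenue = P * Q = 43 * 19 = $817
Total Cost = FC + VC*Q = 46 + 24*19 = $502
Profit = TR - TC = 817 - 502 = $315

$315


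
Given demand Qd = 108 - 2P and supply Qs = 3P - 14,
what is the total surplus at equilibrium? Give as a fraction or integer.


Find equilibrium: 108 - 2P = 3P - 14
108 + 14 = 5P
P* = 122/5 = 122/5
Q* = 3*122/5 - 14 = 296/5
Inverse demand: P = 54 - Q/2, so P_max = 54
Inverse supply: P = 14/3 + Q/3, so P_min = 14/3
CS = (1/2) * 296/5 * (54 - 122/5) = 21904/25
PS = (1/2) * 296/5 * (122/5 - 14/3) = 43808/75
TS = CS + PS = 21904/25 + 43808/75 = 21904/15

21904/15


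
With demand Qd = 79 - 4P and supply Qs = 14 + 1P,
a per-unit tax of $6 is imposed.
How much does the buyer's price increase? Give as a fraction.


With a per-unit tax, the buyer's price increase depends on relative slopes.
Supply slope: d = 1, Demand slope: b = 4
Buyer's price increase = d * tax / (b + d)
= 1 * 6 / (4 + 1)
= 6 / 5 = 6/5

6/5


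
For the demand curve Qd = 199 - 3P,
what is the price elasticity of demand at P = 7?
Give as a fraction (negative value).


dQ/dP = -3
At P = 7: Q = 199 - 3*7 = 178
E = (dQ/dP)(P/Q) = (-3)(7/178) = -21/178

-21/178


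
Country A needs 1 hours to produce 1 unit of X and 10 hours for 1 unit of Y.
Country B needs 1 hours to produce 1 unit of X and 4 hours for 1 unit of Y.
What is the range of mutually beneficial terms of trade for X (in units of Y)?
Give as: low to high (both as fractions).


Opportunity cost of X for Country A = hours_X / hours_Y = 1/10 = 1/10 units of Y
Opportunity cost of X for Country B = hours_X / hours_Y = 1/4 = 1/4 units of Y
Terms of trade must be between the two opportunity costs.
Range: 1/10 to 1/4

1/10 to 1/4


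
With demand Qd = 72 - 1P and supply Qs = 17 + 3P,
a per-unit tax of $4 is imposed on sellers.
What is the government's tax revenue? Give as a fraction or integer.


With tax on sellers, new supply: Qs' = 17 + 3(P - 4)
= 5 + 3P
New equilibrium quantity:
Q_new = 221/4
Tax revenue = tax * Q_new = 4 * 221/4 = 221

221


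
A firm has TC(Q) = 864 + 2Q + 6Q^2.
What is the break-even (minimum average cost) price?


AC(Q) = 864/Q + 2 + 6Q
To minimize: dAC/dQ = -864/Q^2 + 6 = 0
Q^2 = 864/6 = 144
Q* = 12
Min AC = 864/12 + 2 + 6*12
Min AC = 72 + 2 + 72 = 146

146


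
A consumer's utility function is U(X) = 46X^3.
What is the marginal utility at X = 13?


MU = dU/dX = 46*3*X^(3-1)
MU = 138*X^2
At X = 13:
MU = 138 * 13^2
MU = 138 * 169 = 23322

23322


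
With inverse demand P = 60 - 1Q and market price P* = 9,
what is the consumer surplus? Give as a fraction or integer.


Maximum willingness to pay (at Q=0): P_max = 60
Quantity demanded at P* = 9:
Q* = (60 - 9)/1 = 51
CS = (1/2) * Q* * (P_max - P*)
CS = (1/2) * 51 * (60 - 9)
CS = (1/2) * 51 * 51 = 2601/2

2601/2


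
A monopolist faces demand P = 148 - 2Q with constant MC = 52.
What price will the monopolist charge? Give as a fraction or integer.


MR = 148 - 4Q
Set MR = MC: 148 - 4Q = 52
Q* = 24
Substitute into demand:
P* = 148 - 2*24 = 100

100


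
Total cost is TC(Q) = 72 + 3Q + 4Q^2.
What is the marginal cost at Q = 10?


MC = dTC/dQ = 3 + 2*4*Q
At Q = 10:
MC = 3 + 8*10
MC = 3 + 80 = 83

83


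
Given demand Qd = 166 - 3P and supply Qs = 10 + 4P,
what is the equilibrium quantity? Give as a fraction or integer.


First find equilibrium price:
166 - 3P = 10 + 4P
P* = 156/7 = 156/7
Then substitute into demand:
Q* = 166 - 3 * 156/7 = 694/7

694/7


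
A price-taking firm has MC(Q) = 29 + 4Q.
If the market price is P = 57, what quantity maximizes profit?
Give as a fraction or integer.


In perfect competition, profit is maximized where P = MC.
57 = 29 + 4Q
28 = 4Q
Q* = 28/4 = 7

7


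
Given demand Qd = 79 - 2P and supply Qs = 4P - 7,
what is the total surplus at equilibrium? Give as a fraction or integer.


Find equilibrium: 79 - 2P = 4P - 7
79 + 7 = 6P
P* = 86/6 = 43/3
Q* = 4*43/3 - 7 = 151/3
Inverse demand: P = 79/2 - Q/2, so P_max = 79/2
Inverse supply: P = 7/4 + Q/4, so P_min = 7/4
CS = (1/2) * 151/3 * (79/2 - 43/3) = 22801/36
PS = (1/2) * 151/3 * (43/3 - 7/4) = 22801/72
TS = CS + PS = 22801/36 + 22801/72 = 22801/24

22801/24


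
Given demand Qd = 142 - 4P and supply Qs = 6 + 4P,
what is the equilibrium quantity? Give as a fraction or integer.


First find equilibrium price:
142 - 4P = 6 + 4P
P* = 136/8 = 17
Then substitute into demand:
Q* = 142 - 4 * 17 = 74

74


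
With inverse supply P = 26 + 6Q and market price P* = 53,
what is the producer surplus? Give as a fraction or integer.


Minimum supply price (at Q=0): P_min = 26
Quantity supplied at P* = 53:
Q* = (53 - 26)/6 = 9/2
PS = (1/2) * Q* * (P* - P_min)
PS = (1/2) * 9/2 * (53 - 26)
PS = (1/2) * 9/2 * 27 = 243/4

243/4


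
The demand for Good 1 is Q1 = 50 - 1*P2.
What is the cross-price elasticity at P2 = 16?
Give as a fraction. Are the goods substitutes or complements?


dQ1/dP2 = -1
At P2 = 16: Q1 = 50 - 1*16 = 34
Exy = (dQ1/dP2)(P2/Q1) = -1 * 16 / 34 = -8/17
Since Exy < 0, the goods are complements.

-8/17 (complements)


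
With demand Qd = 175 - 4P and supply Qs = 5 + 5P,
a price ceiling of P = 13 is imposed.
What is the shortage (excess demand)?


At P = 13:
Qd = 175 - 4*13 = 123
Qs = 5 + 5*13 = 70
Shortage = Qd - Qs = 123 - 70 = 53

53


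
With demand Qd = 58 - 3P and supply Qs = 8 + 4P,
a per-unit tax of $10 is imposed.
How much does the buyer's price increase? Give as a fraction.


With a per-unit tax, the buyer's price increase depends on relative slopes.
Supply slope: d = 4, Demand slope: b = 3
Buyer's price increase = d * tax / (b + d)
= 4 * 10 / (3 + 4)
= 40 / 7 = 40/7

40/7


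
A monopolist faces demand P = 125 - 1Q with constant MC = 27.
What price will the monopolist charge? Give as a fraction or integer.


MR = 125 - 2Q
Set MR = MC: 125 - 2Q = 27
Q* = 49
Substitute into demand:
P* = 125 - 1*49 = 76

76


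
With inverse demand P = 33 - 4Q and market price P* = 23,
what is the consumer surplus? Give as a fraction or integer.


Maximum willingness to pay (at Q=0): P_max = 33
Quantity demanded at P* = 23:
Q* = (33 - 23)/4 = 5/2
CS = (1/2) * Q* * (P_max - P*)
CS = (1/2) * 5/2 * (33 - 23)
CS = (1/2) * 5/2 * 10 = 25/2

25/2


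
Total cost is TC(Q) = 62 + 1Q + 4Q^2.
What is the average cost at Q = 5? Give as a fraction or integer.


TC(5) = 62 + 1*5 + 4*5^2
TC(5) = 62 + 5 + 100 = 167
AC = TC/Q = 167/5 = 167/5

167/5


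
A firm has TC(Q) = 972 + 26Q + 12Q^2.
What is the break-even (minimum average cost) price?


AC(Q) = 972/Q + 26 + 12Q
To minimize: dAC/dQ = -972/Q^2 + 12 = 0
Q^2 = 972/12 = 81
Q* = 9
Min AC = 972/9 + 26 + 12*9
Min AC = 108 + 26 + 108 = 242

242


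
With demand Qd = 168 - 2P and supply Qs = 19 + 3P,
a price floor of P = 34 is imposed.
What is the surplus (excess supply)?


At P = 34:
Qd = 168 - 2*34 = 100
Qs = 19 + 3*34 = 121
Surplus = Qs - Qd = 121 - 100 = 21

21


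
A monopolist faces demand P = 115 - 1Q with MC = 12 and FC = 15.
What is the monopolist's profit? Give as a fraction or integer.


MR = MC: 115 - 2Q = 12
Q* = 103/2
P* = 115 - 1*103/2 = 127/2
Profit = (P* - MC)*Q* - FC
= (127/2 - 12)*103/2 - 15
= 103/2*103/2 - 15
= 10609/4 - 15 = 10549/4

10549/4


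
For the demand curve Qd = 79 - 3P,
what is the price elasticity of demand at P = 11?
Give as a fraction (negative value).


dQ/dP = -3
At P = 11: Q = 79 - 3*11 = 46
E = (dQ/dP)(P/Q) = (-3)(11/46) = -33/46

-33/46


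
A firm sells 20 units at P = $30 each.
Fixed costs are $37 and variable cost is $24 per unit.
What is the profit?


Total Revenue = P * Q = 30 * 20 = $600
Total Cost = FC + VC*Q = 37 + 24*20 = $517
Profit = TR - TC = 600 - 517 = $83

$83


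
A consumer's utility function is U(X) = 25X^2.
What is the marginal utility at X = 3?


MU = dU/dX = 25*2*X^(2-1)
MU = 50*X^1
At X = 3:
MU = 50 * 3^1
MU = 50 * 3 = 150

150


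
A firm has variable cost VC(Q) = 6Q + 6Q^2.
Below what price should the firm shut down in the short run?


AVC(Q) = VC(Q)/Q = 6 + 6Q
AVC is increasing in Q, so minimum AVC is at Q -> 0+.
Min AVC = 6
The firm should shut down if P < 6.

6


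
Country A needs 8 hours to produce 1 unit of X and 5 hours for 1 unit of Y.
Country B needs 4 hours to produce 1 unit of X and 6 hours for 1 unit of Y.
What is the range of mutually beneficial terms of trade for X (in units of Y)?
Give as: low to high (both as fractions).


Opportunity cost of X for Country A = hours_X / hours_Y = 8/5 = 8/5 units of Y
Opportunity cost of X for Country B = hours_X / hours_Y = 4/6 = 2/3 units of Y
Terms of trade must be between the two opportunity costs.
Range: 2/3 to 8/5

2/3 to 8/5


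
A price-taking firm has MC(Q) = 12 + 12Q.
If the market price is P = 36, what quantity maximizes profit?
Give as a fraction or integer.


In perfect competition, profit is maximized where P = MC.
36 = 12 + 12Q
24 = 12Q
Q* = 24/12 = 2

2


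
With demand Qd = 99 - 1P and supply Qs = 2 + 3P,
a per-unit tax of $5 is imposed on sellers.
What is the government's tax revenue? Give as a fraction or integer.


With tax on sellers, new supply: Qs' = 2 + 3(P - 5)
= 3P - 13
New equilibrium quantity:
Q_new = 71
Tax revenue = tax * Q_new = 5 * 71 = 355

355


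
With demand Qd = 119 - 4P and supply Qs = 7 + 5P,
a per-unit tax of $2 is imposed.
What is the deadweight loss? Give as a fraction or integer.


Pre-tax equilibrium quantity: Q* = 623/9
Post-tax equilibrium quantity: Q_tax = 583/9
Reduction in quantity: Q* - Q_tax = 40/9
DWL = (1/2) * tax * (Q* - Q_tax)
DWL = (1/2) * 2 * 40/9 = 40/9

40/9
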